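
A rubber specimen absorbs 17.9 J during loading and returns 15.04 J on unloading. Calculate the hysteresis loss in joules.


Hysteresis loss = loading - unloading
= 17.9 - 15.04
= 2.86 J

2.86 J


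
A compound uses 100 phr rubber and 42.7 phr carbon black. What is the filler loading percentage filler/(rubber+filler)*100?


Filler % = filler / (rubber + filler) * 100
= 42.7 / (100 + 42.7) * 100
= 42.7 / 142.7 * 100
= 29.92%

29.92%


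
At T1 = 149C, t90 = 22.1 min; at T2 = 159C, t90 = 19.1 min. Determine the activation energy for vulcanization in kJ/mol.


T1 = 422.15 K, T2 = 432.15 K
1/T1 - 1/T2 = 5.4815e-05
ln(t1/t2) = ln(22.1/19.1) = 0.1459
Ea = 8.314 * 0.1459 / 5.4815e-05 = 22127.6194 J/mol
Ea = 22.13 kJ/mol

22.13 kJ/mol


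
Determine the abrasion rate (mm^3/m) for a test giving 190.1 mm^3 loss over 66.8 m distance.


Rate = volume_loss / distance
= 190.1 / 66.8
= 2.846 mm^3/m

2.846 mm^3/m


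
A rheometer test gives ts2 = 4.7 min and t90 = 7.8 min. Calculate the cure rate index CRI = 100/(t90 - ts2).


CRI = 100 / (t90 - ts2)
= 100 / (7.8 - 4.7)
= 100 / 3.1
= 32.26 min^-1

32.26 min^-1


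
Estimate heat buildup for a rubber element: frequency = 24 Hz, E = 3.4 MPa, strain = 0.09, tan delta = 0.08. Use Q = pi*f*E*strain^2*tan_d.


Q = pi * f * E * strain^2 * tan_d
= pi * 24 * 3.4 * 0.09^2 * 0.08
= pi * 24 * 3.4 * 0.0081 * 0.08
= 0.1661

Q = 0.1661


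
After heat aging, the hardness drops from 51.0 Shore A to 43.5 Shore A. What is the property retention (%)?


Retention = aged / original * 100
= 43.5 / 51.0 * 100
= 85.3%

85.3%


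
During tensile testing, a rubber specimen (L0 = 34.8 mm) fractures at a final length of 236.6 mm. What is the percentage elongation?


Elongation = (Lf - L0) / L0 * 100
= (236.6 - 34.8) / 34.8 * 100
= 201.8 / 34.8 * 100
= 579.9%

579.9%


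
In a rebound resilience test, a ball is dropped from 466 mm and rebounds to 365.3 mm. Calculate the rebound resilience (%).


Resilience = h_rebound / h_drop * 100
= 365.3 / 466 * 100
= 78.4%

78.4%


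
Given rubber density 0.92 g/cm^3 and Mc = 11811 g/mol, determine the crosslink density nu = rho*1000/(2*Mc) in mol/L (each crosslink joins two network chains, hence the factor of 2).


nu = rho * 1000 / (2 * Mc)
nu = 0.92 * 1000 / (2 * 11811)
nu = 920.0 / 23622
nu = 0.0389 mol/L

0.0389 mol/L


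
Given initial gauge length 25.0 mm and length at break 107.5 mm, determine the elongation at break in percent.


Elongation = (Lf - L0) / L0 * 100
= (107.5 - 25.0) / 25.0 * 100
= 82.5 / 25.0 * 100
= 330.0%

330.0%


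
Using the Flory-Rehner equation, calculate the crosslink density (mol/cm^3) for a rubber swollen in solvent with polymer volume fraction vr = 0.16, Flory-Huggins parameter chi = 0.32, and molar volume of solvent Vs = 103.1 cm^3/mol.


ln(1 - vr) = ln(1 - 0.16) = -0.1744
Numerator = -((-0.1744) + 0.16 + 0.32 * 0.16^2) = 0.0062
Denominator = 103.1 * (0.16^(1/3) - 0.16/2) = 47.7233
nu = 0.0062 / 47.7233 = 1.2911e-04 mol/cm^3

1.2911e-04 mol/cm^3


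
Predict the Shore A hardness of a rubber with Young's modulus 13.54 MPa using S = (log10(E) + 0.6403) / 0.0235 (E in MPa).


log10(E) = 0.0235*S - 0.6403  =>  S = (log10(E) + 0.6403) / 0.0235
log10(13.54) = 1.131619
S = (1.131619 + 0.6403) / 0.0235 = 1.771919 / 0.0235
S = 75.4

Shore A = 75.4


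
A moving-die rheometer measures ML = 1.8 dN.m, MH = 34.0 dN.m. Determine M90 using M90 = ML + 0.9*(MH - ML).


M90 = ML + 0.9 * (MH - ML)
M90 = 1.8 + 0.9 * (34.0 - 1.8)
M90 = 1.8 + 0.9 * 32.2
M90 = 30.78 dN.m

30.78 dN.m


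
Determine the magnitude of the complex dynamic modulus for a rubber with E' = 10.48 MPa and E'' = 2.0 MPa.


|E*| = sqrt(E'^2 + E''^2)
= sqrt(10.48^2 + 2.0^2)
= sqrt(109.8304 + 4.0000)
= 10.669 MPa

10.669 MPa


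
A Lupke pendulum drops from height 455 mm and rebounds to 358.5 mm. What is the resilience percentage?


Resilience = h_rebound / h_drop * 100
= 358.5 / 455 * 100
= 78.8%

78.8%


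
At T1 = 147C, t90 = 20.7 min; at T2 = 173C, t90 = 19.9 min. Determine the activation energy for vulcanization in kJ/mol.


T1 = 420.15 K, T2 = 446.15 K
1/T1 - 1/T2 = 1.3870e-04
ln(t1/t2) = ln(20.7/19.9) = 0.0394
Ea = 8.314 * 0.0394 / 1.3870e-04 = 2362.5016 J/mol
Ea = 2.36 kJ/mol

2.36 kJ/mol


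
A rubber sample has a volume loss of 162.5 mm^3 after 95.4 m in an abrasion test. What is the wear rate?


Rate = volume_loss / distance
= 162.5 / 95.4
= 1.703 mm^3/m

1.703 mm^3/m


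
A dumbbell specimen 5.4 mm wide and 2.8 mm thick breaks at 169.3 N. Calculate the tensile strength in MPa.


Area = width * thickness = 5.4 * 2.8 = 15.12 mm^2
TS = force / area = 169.3 / 15.12 = 11.2 MPa

11.2 MPa


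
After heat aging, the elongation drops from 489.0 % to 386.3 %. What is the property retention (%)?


Retention = aged / original * 100
= 386.3 / 489.0 * 100
= 79.0%

79.0%


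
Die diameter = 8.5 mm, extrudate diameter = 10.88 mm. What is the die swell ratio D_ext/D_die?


Die swell ratio = D_extrudate / D_die
= 10.88 / 8.5
= 1.28

Die swell = 1.28


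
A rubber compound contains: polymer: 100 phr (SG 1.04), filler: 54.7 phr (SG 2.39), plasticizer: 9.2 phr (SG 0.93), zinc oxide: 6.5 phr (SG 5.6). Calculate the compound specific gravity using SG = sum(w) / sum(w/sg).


Sum of weights = 170.4
Volume contributions:
  polymer: 100/1.04 = 96.1538
  filler: 54.7/2.39 = 22.8870
  plasticizer: 9.2/0.93 = 9.8925
  zinc oxide: 6.5/5.6 = 1.1607
Sum of volumes = 130.0941
SG = 170.4 / 130.0941 = 1.31

SG = 1.31


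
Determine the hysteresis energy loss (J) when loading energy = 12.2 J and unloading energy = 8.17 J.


Hysteresis loss = loading - unloading
= 12.2 - 8.17
= 4.03 J

4.03 J


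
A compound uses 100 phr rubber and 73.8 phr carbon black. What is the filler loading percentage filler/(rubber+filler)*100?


Filler % = filler / (rubber + filler) * 100
= 73.8 / (100 + 73.8) * 100
= 73.8 / 173.8 * 100
= 42.46%

42.46%


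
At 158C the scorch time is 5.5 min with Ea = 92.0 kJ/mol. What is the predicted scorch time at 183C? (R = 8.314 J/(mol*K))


Convert temperatures: T1 = 158 + 273.15 = 431.15 K, T2 = 183 + 273.15 = 456.15 K
ts2_new = 5.5 * exp(92000 / 8.314 * (1/456.15 - 1/431.15))
1/T2 - 1/T1 = -1.2712e-04
ts2_new = 1.35 min

1.35 min


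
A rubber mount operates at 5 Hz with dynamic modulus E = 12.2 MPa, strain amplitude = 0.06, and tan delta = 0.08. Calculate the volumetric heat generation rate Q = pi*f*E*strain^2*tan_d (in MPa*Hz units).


Q = pi * f * E * strain^2 * tan_d
= pi * 5 * 12.2 * 0.06^2 * 0.08
= pi * 5 * 12.2 * 0.0036 * 0.08
= 0.0552

Q = 0.0552


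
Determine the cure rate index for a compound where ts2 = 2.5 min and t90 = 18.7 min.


CRI = 100 / (t90 - ts2)
= 100 / (18.7 - 2.5)
= 100 / 16.2
= 6.17 min^-1

6.17 min^-1


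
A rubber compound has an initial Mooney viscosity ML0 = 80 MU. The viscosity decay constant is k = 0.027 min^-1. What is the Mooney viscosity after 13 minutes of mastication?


ML = ML0 * exp(-k * t)
ML = 80 * exp(-0.027 * 13)
ML = 80 * 0.7040
ML = 56.32 MU

56.32 MU


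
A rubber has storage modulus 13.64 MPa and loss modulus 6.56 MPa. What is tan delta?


tan delta = E'' / E'
= 6.56 / 13.64
= 0.4809

tan delta = 0.4809


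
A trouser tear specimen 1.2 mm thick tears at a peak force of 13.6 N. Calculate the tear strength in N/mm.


Tear strength = force / thickness
= 13.6 / 1.2
= 11.33 N/mm

11.33 N/mm


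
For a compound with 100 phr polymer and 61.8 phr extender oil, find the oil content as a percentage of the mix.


Oil % = oil / (100 + oil) * 100
= 61.8 / (100 + 61.8) * 100
= 61.8 / 161.8 * 100
= 38.2%

38.2%


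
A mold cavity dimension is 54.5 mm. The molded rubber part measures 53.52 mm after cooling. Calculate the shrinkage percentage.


Shrinkage = (mold - part) / mold * 100
= (54.5 - 53.52) / 54.5 * 100
= 0.98 / 54.5 * 100
= 1.8%

1.8%


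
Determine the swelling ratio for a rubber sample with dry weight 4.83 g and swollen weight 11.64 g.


Q = W_swollen / W_dry
Q = 11.64 / 4.83
Q = 2.41

Q = 2.41


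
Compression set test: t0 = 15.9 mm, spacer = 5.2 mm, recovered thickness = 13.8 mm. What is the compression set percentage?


CS = (t0 - recovered) / (t0 - ts) * 100
= (15.9 - 13.8) / (15.9 - 5.2) * 100
= 2.1 / 10.7 * 100
= 19.6%

19.6%


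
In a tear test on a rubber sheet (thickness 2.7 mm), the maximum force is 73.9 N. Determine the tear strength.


Tear strength = force / thickness
= 73.9 / 2.7
= 27.37 N/mm

27.37 N/mm


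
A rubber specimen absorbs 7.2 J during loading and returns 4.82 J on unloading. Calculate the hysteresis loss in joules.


Hysteresis loss = loading - unloading
= 7.2 - 4.82
= 2.38 J

2.38 J


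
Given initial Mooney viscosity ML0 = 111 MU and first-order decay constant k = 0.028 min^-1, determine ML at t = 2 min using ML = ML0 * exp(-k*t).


ML = ML0 * exp(-k * t)
ML = 111 * exp(-0.028 * 2)
ML = 111 * 0.9455
ML = 104.95 MU

104.95 MU


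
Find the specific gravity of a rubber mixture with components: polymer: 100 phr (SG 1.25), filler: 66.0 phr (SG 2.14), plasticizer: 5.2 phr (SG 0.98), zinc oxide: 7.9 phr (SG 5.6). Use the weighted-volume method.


Sum of weights = 179.1
Volume contributions:
  polymer: 100/1.25 = 80.0000
  filler: 66.0/2.14 = 30.8411
  plasticizer: 5.2/0.98 = 5.3061
  zinc oxide: 7.9/5.6 = 1.4107
Sum of volumes = 117.5580
SG = 179.1 / 117.5580 = 1.524

SG = 1.524


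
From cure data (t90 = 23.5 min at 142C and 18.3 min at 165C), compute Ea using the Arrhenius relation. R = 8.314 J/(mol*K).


T1 = 415.15 K, T2 = 438.15 K
1/T1 - 1/T2 = 1.2644e-04
ln(t1/t2) = ln(23.5/18.3) = 0.2501
Ea = 8.314 * 0.2501 / 1.2644e-04 = 16444.5739 J/mol
Ea = 16.44 kJ/mol

16.44 kJ/mol


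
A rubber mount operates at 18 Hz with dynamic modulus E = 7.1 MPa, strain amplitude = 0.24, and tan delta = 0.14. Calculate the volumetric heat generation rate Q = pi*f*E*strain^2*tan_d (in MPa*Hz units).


Q = pi * f * E * strain^2 * tan_d
= pi * 18 * 7.1 * 0.24^2 * 0.14
= pi * 18 * 7.1 * 0.0576 * 0.14
= 3.2377

Q = 3.2377


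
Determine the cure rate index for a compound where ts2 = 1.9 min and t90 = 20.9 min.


CRI = 100 / (t90 - ts2)
= 100 / (20.9 - 1.9)
= 100 / 19.0
= 5.26 min^-1

5.26 min^-1


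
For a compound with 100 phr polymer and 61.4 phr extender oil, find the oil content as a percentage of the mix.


Oil % = oil / (100 + oil) * 100
= 61.4 / (100 + 61.4) * 100
= 61.4 / 161.4 * 100
= 38.04%

38.04%


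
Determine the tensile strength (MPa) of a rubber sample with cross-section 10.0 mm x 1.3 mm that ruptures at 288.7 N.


Area = width * thickness = 10.0 * 1.3 = 13.0 mm^2
TS = force / area = 288.7 / 13.0 = 22.21 MPa

22.21 MPa


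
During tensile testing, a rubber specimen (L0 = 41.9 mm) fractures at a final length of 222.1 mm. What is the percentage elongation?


Elongation = (Lf - L0) / L0 * 100
= (222.1 - 41.9) / 41.9 * 100
= 180.2 / 41.9 * 100
= 430.1%

430.1%


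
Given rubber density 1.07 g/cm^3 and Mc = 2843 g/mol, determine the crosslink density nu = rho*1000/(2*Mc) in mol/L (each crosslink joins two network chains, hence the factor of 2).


nu = rho * 1000 / (2 * Mc)
nu = 1.07 * 1000 / (2 * 2843)
nu = 1070.0 / 5686
nu = 0.1882 mol/L

0.1882 mol/L


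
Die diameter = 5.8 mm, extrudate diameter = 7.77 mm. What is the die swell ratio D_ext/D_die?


Die swell ratio = D_extrudate / D_die
= 7.77 / 5.8
= 1.34

Die swell = 1.34


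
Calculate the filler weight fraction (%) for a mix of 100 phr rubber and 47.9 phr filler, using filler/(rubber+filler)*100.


Filler % = filler / (rubber + filler) * 100
= 47.9 / (100 + 47.9) * 100
= 47.9 / 147.9 * 100
= 32.39%

32.39%


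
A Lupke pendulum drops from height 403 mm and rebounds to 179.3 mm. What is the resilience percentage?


Resilience = h_rebound / h_drop * 100
= 179.3 / 403 * 100
= 44.5%

44.5%


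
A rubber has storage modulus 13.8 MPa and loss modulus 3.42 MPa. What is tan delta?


tan delta = E'' / E'
= 3.42 / 13.8
= 0.2478

tan delta = 0.2478


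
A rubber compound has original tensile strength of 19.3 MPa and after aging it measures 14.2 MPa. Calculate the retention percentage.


Retention = aged / original * 100
= 14.2 / 19.3 * 100
= 73.6%

73.6%


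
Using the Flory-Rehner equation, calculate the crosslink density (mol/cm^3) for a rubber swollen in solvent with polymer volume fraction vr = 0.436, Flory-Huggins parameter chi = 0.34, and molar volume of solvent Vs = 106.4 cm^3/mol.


ln(1 - vr) = ln(1 - 0.436) = -0.5727
Numerator = -((-0.5727) + 0.436 + 0.34 * 0.436^2) = 0.0721
Denominator = 106.4 * (0.436^(1/3) - 0.436/2) = 57.4856
nu = 0.0721 / 57.4856 = 0.0013 mol/cm^3

0.0013 mol/cm^3


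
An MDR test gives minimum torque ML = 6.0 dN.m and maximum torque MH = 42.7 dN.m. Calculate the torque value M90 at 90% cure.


M90 = ML + 0.9 * (MH - ML)
M90 = 6.0 + 0.9 * (42.7 - 6.0)
M90 = 6.0 + 0.9 * 36.7
M90 = 39.03 dN.m

39.03 dN.m


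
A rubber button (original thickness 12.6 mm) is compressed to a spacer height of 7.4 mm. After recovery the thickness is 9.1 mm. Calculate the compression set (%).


CS = (t0 - recovered) / (t0 - ts) * 100
= (12.6 - 9.1) / (12.6 - 7.4) * 100
= 3.5 / 5.2 * 100
= 67.3%

67.3%


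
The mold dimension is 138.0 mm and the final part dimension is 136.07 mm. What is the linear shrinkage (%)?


Shrinkage = (mold - part) / mold * 100
= (138.0 - 136.07) / 138.0 * 100
= 1.93 / 138.0 * 100
= 1.4%

1.4%


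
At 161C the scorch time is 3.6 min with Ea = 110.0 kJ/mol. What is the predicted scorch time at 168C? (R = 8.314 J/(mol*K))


Convert temperatures: T1 = 161 + 273.15 = 434.15 K, T2 = 168 + 273.15 = 441.15 K
ts2_new = 3.6 * exp(110000 / 8.314 * (1/441.15 - 1/434.15))
1/T2 - 1/T1 = -3.6549e-05
ts2_new = 2.22 min

2.22 min


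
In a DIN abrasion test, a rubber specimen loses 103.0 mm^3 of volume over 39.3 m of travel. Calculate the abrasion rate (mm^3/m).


Rate = volume_loss / distance
= 103.0 / 39.3
= 2.621 mm^3/m

2.621 mm^3/m


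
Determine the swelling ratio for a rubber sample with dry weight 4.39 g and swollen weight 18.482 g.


Q = W_swollen / W_dry
Q = 18.482 / 4.39
Q = 4.21

Q = 4.21


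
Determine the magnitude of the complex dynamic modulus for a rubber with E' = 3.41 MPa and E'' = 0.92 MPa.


|E*| = sqrt(E'^2 + E''^2)
= sqrt(3.41^2 + 0.92^2)
= sqrt(11.6281 + 0.8464)
= 3.532 MPa

3.532 MPa


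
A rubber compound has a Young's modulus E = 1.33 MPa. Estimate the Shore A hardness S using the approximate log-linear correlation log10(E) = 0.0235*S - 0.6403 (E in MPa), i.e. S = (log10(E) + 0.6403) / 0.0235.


log10(E) = 0.0235*S - 0.6403  =>  S = (log10(E) + 0.6403) / 0.0235
log10(1.33) = 0.123852
S = (0.123852 + 0.6403) / 0.0235 = 0.764152 / 0.0235
S = 32.5

Shore A = 32.5


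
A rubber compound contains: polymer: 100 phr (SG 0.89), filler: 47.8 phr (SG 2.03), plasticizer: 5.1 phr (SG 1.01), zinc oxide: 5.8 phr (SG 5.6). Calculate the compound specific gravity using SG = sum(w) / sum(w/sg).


Sum of weights = 158.7
Volume contributions:
  polymer: 100/0.89 = 112.3596
  filler: 47.8/2.03 = 23.5468
  plasticizer: 5.1/1.01 = 5.0495
  zinc oxide: 5.8/5.6 = 1.0357
Sum of volumes = 141.9916
SG = 158.7 / 141.9916 = 1.118

SG = 1.118


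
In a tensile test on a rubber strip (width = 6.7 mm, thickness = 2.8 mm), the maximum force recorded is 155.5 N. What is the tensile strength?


Area = width * thickness = 6.7 * 2.8 = 18.76 mm^2
TS = force / area = 155.5 / 18.76 = 8.29 MPa

8.29 MPa


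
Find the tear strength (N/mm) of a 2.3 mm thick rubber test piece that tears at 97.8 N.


Tear strength = force / thickness
= 97.8 / 2.3
= 42.52 N/mm

42.52 N/mm


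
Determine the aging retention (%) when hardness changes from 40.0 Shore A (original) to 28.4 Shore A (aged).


Retention = aged / original * 100
= 28.4 / 40.0 * 100
= 71.0%

71.0%


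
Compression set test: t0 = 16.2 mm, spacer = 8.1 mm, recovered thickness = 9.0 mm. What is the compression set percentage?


CS = (t0 - recovered) / (t0 - ts) * 100
= (16.2 - 9.0) / (16.2 - 8.1) * 100
= 7.2 / 8.1 * 100
= 88.9%

88.9%


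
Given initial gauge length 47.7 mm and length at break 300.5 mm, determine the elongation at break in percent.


Elongation = (Lf - L0) / L0 * 100
= (300.5 - 47.7) / 47.7 * 100
= 252.8 / 47.7 * 100
= 530.0%

530.0%


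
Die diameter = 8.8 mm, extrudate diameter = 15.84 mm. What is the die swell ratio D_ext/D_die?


Die swell ratio = D_extrudate / D_die
= 15.84 / 8.8
= 1.8

Die swell = 1.8


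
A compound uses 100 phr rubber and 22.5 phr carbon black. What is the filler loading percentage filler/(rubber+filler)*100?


Filler % = filler / (rubber + filler) * 100
= 22.5 / (100 + 22.5) * 100
= 22.5 / 122.5 * 100
= 18.37%

18.37%


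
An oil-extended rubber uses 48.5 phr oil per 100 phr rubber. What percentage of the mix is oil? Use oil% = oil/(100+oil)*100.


Oil % = oil / (100 + oil) * 100
= 48.5 / (100 + 48.5) * 100
= 48.5 / 148.5 * 100
= 32.66%

32.66%


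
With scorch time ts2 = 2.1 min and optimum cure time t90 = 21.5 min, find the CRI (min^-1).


CRI = 100 / (t90 - ts2)
= 100 / (21.5 - 2.1)
= 100 / 19.4
= 5.15 min^-1

5.15 min^-1


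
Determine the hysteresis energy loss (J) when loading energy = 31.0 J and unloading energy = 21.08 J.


Hysteresis loss = loading - unloading
= 31.0 - 21.08
= 9.92 J

9.92 J


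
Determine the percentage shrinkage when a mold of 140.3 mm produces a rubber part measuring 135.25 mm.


Shrinkage = (mold - part) / mold * 100
= (140.3 - 135.25) / 140.3 * 100
= 5.05 / 140.3 * 100
= 3.6%

3.6%


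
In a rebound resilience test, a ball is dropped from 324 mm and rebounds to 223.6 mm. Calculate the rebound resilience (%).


Resilience = h_rebound / h_drop * 100
= 223.6 / 324 * 100
= 69.0%

69.0%


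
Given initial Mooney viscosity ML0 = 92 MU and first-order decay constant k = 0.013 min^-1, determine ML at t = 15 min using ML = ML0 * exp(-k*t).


ML = ML0 * exp(-k * t)
ML = 92 * exp(-0.013 * 15)
ML = 92 * 0.8228
ML = 75.7 MU

75.7 MU


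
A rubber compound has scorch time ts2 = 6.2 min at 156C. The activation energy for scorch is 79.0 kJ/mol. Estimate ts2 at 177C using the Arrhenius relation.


Convert temperatures: T1 = 156 + 273.15 = 429.15 K, T2 = 177 + 273.15 = 450.15 K
ts2_new = 6.2 * exp(79000 / 8.314 * (1/450.15 - 1/429.15))
1/T2 - 1/T1 = -1.0871e-04
ts2_new = 2.21 min

2.21 min


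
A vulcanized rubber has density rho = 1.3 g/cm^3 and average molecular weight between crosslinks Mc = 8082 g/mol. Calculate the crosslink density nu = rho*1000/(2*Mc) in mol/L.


nu = rho * 1000 / (2 * Mc)
nu = 1.3 * 1000 / (2 * 8082)
nu = 1300.0 / 16164
nu = 0.0804 mol/L

0.0804 mol/L


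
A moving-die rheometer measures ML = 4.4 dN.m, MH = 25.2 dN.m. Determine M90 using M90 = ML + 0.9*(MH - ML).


M90 = ML + 0.9 * (MH - ML)
M90 = 4.4 + 0.9 * (25.2 - 4.4)
M90 = 4.4 + 0.9 * 20.8
M90 = 23.12 dN.m

23.12 dN.m


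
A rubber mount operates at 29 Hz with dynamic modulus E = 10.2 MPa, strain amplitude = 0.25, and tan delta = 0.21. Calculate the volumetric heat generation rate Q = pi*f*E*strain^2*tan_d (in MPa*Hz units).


Q = pi * f * E * strain^2 * tan_d
= pi * 29 * 10.2 * 0.25^2 * 0.21
= pi * 29 * 10.2 * 0.0625 * 0.21
= 12.1968

Q = 12.1968


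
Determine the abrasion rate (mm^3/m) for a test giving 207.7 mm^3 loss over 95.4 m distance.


Rate = volume_loss / distance
= 207.7 / 95.4
= 2.177 mm^3/m

2.177 mm^3/m


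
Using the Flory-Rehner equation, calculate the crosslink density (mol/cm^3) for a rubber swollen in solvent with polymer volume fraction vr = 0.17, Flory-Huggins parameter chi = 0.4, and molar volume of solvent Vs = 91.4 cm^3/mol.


ln(1 - vr) = ln(1 - 0.17) = -0.1863
Numerator = -((-0.1863) + 0.17 + 0.4 * 0.17^2) = 0.0048
Denominator = 91.4 * (0.17^(1/3) - 0.17/2) = 42.8635
nu = 0.0048 / 42.8635 = 1.1127e-04 mol/cm^3

1.1127e-04 mol/cm^3


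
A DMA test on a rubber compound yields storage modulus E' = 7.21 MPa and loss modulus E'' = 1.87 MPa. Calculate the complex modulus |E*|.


|E*| = sqrt(E'^2 + E''^2)
= sqrt(7.21^2 + 1.87^2)
= sqrt(51.9841 + 3.4969)
= 7.449 MPa

7.449 MPa


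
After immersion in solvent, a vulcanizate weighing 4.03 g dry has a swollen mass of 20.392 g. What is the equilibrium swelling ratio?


Q = W_swollen / W_dry
Q = 20.392 / 4.03
Q = 5.06

Q = 5.06


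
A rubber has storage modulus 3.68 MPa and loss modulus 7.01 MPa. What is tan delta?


tan delta = E'' / E'
= 7.01 / 3.68
= 1.9049

tan delta = 1.9049


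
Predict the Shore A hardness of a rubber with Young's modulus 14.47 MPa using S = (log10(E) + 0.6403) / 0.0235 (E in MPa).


log10(E) = 0.0235*S - 0.6403  =>  S = (log10(E) + 0.6403) / 0.0235
log10(14.47) = 1.160469
S = (1.160469 + 0.6403) / 0.0235 = 1.800769 / 0.0235
S = 76.6

Shore A = 76.6


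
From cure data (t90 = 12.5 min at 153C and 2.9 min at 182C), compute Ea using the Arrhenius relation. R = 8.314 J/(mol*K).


T1 = 426.15 K, T2 = 455.15 K
1/T1 - 1/T2 = 1.4951e-04
ln(t1/t2) = ln(12.5/2.9) = 1.4610
Ea = 8.314 * 1.4610 / 1.4951e-04 = 81242.7473 J/mol
Ea = 81.24 kJ/mol

81.24 kJ/mol


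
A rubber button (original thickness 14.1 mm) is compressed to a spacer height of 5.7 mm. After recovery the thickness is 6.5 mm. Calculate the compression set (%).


CS = (t0 - recovered) / (t0 - ts) * 100
= (14.1 - 6.5) / (14.1 - 5.7) * 100
= 7.6 / 8.4 * 100
= 90.5%

90.5%


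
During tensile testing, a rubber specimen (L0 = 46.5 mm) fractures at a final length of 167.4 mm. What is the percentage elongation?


Elongation = (Lf - L0) / L0 * 100
= (167.4 - 46.5) / 46.5 * 100
= 120.9 / 46.5 * 100
= 260.0%

260.0%


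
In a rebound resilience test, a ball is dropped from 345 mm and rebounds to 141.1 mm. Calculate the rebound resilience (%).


Resilience = h_rebound / h_drop * 100
= 141.1 / 345 * 100
= 40.9%

40.9%


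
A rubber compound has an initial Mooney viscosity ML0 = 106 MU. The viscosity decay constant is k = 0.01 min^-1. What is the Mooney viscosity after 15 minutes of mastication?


ML = ML0 * exp(-k * t)
ML = 106 * exp(-0.01 * 15)
ML = 106 * 0.8607
ML = 91.24 MU

91.24 MU


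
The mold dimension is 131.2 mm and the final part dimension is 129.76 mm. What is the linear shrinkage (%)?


Shrinkage = (mold - part) / mold * 100
= (131.2 - 129.76) / 131.2 * 100
= 1.44 / 131.2 * 100
= 1.1%

1.1%


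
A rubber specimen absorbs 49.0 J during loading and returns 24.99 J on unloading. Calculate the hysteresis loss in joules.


Hysteresis loss = loading - unloading
= 49.0 - 24.99
= 24.01 J

24.01 J


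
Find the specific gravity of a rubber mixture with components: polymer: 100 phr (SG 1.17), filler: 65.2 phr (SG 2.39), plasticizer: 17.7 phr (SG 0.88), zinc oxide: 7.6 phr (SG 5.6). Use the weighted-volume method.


Sum of weights = 190.5
Volume contributions:
  polymer: 100/1.17 = 85.4701
  filler: 65.2/2.39 = 27.2803
  plasticizer: 17.7/0.88 = 20.1136
  zinc oxide: 7.6/5.6 = 1.3571
Sum of volumes = 134.2212
SG = 190.5 / 134.2212 = 1.419

SG = 1.419


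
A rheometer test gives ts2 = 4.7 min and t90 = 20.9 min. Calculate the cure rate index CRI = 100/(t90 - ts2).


CRI = 100 / (t90 - ts2)
= 100 / (20.9 - 4.7)
= 100 / 16.2
= 6.17 min^-1

6.17 min^-1


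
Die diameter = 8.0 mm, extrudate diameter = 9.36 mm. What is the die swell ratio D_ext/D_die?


Die swell ratio = D_extrudate / D_die
= 9.36 / 8.0
= 1.17

Die swell = 1.17


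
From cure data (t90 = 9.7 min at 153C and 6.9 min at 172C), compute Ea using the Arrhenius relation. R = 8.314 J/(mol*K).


T1 = 426.15 K, T2 = 445.15 K
1/T1 - 1/T2 = 1.0016e-04
ln(t1/t2) = ln(9.7/6.9) = 0.3406
Ea = 8.314 * 0.3406 / 1.0016e-04 = 28273.2438 J/mol
Ea = 28.27 kJ/mol

28.27 kJ/mol


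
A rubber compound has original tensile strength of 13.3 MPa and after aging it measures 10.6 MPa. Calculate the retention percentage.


Retention = aged / original * 100
= 10.6 / 13.3 * 100
= 79.7%

79.7%


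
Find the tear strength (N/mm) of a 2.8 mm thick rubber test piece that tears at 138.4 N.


Tear strength = force / thickness
= 138.4 / 2.8
= 49.43 N/mm

49.43 N/mm


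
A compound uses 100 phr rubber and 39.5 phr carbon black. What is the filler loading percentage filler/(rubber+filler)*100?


Filler % = filler / (rubber + filler) * 100
= 39.5 / (100 + 39.5) * 100
= 39.5 / 139.5 * 100
= 28.32%

28.32%


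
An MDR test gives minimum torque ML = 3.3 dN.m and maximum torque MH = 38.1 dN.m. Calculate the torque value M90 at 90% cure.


M90 = ML + 0.9 * (MH - ML)
M90 = 3.3 + 0.9 * (38.1 - 3.3)
M90 = 3.3 + 0.9 * 34.8
M90 = 34.62 dN.m

34.62 dN.m


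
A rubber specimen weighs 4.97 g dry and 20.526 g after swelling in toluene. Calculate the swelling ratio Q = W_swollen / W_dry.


Q = W_swollen / W_dry
Q = 20.526 / 4.97
Q = 4.13

Q = 4.13


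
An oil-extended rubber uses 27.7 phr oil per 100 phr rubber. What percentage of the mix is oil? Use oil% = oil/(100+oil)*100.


Oil % = oil / (100 + oil) * 100
= 27.7 / (100 + 27.7) * 100
= 27.7 / 127.7 * 100
= 21.69%

21.69%


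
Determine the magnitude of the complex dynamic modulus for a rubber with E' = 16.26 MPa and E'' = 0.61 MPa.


|E*| = sqrt(E'^2 + E''^2)
= sqrt(16.26^2 + 0.61^2)
= sqrt(264.3876 + 0.3721)
= 16.271 MPa

16.271 MPa


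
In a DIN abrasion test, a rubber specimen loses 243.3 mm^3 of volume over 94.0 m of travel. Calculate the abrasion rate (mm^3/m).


Rate = volume_loss / distance
= 243.3 / 94.0
= 2.588 mm^3/m

2.588 mm^3/m


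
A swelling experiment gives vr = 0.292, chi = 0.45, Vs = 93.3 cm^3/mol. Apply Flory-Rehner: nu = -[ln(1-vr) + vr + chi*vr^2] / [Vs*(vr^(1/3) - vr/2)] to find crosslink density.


ln(1 - vr) = ln(1 - 0.292) = -0.3453
Numerator = -((-0.3453) + 0.292 + 0.45 * 0.292^2) = 0.0149
Denominator = 93.3 * (0.292^(1/3) - 0.292/2) = 48.2761
nu = 0.0149 / 48.2761 = 3.0952e-04 mol/cm^3

3.0952e-04 mol/cm^3


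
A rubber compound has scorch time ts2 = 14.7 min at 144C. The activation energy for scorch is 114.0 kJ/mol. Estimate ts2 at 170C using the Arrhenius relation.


Convert temperatures: T1 = 144 + 273.15 = 417.15 K, T2 = 170 + 273.15 = 443.15 K
ts2_new = 14.7 * exp(114000 / 8.314 * (1/443.15 - 1/417.15))
1/T2 - 1/T1 = -1.4065e-04
ts2_new = 2.14 min

2.14 min


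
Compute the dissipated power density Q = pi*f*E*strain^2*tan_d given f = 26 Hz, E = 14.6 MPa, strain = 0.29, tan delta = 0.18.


Q = pi * f * E * strain^2 * tan_d
= pi * 26 * 14.6 * 0.29^2 * 0.18
= pi * 26 * 14.6 * 0.0841 * 0.18
= 18.0528

Q = 18.0528


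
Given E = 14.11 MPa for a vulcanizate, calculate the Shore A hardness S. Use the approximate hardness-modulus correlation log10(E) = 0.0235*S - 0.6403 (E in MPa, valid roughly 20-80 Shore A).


log10(E) = 0.0235*S - 0.6403  =>  S = (log10(E) + 0.6403) / 0.0235
log10(14.11) = 1.149527
S = (1.149527 + 0.6403) / 0.0235 = 1.789827 / 0.0235
S = 76.2

Shore A = 76.2


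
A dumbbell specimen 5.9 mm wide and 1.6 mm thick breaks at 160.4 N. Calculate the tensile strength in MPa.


Area = width * thickness = 5.9 * 1.6 = 9.44 mm^2
TS = force / area = 160.4 / 9.44 = 16.99 MPa

16.99 MPa


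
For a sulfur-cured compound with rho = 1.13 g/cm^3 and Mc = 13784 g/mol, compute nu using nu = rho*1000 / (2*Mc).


nu = rho * 1000 / (2 * Mc)
nu = 1.13 * 1000 / (2 * 13784)
nu = 1130.0 / 27568
nu = 0.0410 mol/L

0.0410 mol/L


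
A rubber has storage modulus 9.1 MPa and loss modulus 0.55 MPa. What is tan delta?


tan delta = E'' / E'
= 0.55 / 9.1
= 0.0604

tan delta = 0.0604


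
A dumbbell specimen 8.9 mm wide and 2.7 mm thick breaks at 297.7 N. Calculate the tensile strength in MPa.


Area = width * thickness = 8.9 * 2.7 = 24.03 mm^2
TS = force / area = 297.7 / 24.03 = 12.39 MPa

12.39 MPa


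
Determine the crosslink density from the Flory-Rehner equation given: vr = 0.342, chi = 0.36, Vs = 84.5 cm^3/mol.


ln(1 - vr) = ln(1 - 0.342) = -0.4186
Numerator = -((-0.4186) + 0.342 + 0.36 * 0.342^2) = 0.0344
Denominator = 84.5 * (0.342^(1/3) - 0.342/2) = 44.6430
nu = 0.0344 / 44.6430 = 7.7153e-04 mol/cm^3

7.7153e-04 mol/cm^3


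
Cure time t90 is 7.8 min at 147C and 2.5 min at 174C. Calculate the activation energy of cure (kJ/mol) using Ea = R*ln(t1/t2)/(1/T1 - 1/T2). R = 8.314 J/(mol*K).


T1 = 420.15 K, T2 = 447.15 K
1/T1 - 1/T2 = 1.4372e-04
ln(t1/t2) = ln(7.8/2.5) = 1.1378
Ea = 8.314 * 1.1378 / 1.4372e-04 = 65823.7143 J/mol
Ea = 65.82 kJ/mol

65.82 kJ/mol


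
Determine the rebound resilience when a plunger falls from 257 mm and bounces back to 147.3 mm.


Resilience = h_rebound / h_drop * 100
= 147.3 / 257 * 100
= 57.3%

57.3%


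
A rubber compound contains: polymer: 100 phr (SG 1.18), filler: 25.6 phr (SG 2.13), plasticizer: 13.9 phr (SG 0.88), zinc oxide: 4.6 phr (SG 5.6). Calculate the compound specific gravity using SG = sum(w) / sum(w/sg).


Sum of weights = 144.1
Volume contributions:
  polymer: 100/1.18 = 84.7458
  filler: 25.6/2.13 = 12.0188
  plasticizer: 13.9/0.88 = 15.7955
  zinc oxide: 4.6/5.6 = 0.8214
Sum of volumes = 113.3814
SG = 144.1 / 113.3814 = 1.271

SG = 1.271


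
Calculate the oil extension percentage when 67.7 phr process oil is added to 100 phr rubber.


Oil % = oil / (100 + oil) * 100
= 67.7 / (100 + 67.7) * 100
= 67.7 / 167.7 * 100
= 40.37%

40.37%


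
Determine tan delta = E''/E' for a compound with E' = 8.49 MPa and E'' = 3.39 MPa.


tan delta = E'' / E'
= 3.39 / 8.49
= 0.3993

tan delta = 0.3993


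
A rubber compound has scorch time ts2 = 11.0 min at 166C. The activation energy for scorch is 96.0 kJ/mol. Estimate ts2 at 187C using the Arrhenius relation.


Convert temperatures: T1 = 166 + 273.15 = 439.15 K, T2 = 187 + 273.15 = 460.15 K
ts2_new = 11.0 * exp(96000 / 8.314 * (1/460.15 - 1/439.15))
1/T2 - 1/T1 = -1.0392e-04
ts2_new = 3.31 min

3.31 min


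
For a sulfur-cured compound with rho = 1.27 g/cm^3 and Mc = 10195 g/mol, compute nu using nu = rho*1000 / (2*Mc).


nu = rho * 1000 / (2 * Mc)
nu = 1.27 * 1000 / (2 * 10195)
nu = 1270.0 / 20390
nu = 0.0623 mol/L

0.0623 mol/L


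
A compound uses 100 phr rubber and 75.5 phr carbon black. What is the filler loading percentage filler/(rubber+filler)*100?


Filler % = filler / (rubber + filler) * 100
= 75.5 / (100 + 75.5) * 100
= 75.5 / 175.5 * 100
= 43.02%

43.02%


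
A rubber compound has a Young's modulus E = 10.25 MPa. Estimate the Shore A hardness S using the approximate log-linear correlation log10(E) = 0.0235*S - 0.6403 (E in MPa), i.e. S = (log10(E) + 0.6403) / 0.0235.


log10(E) = 0.0235*S - 0.6403  =>  S = (log10(E) + 0.6403) / 0.0235
log10(10.25) = 1.010724
S = (1.010724 + 0.6403) / 0.0235 = 1.651024 / 0.0235
S = 70.3

Shore A = 70.3


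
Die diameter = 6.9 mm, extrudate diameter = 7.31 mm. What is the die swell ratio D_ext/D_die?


Die swell ratio = D_extrudate / D_die
= 7.31 / 6.9
= 1.059

Die swell = 1.059


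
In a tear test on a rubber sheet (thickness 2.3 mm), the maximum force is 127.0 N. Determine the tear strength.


Tear strength = force / thickness
= 127.0 / 2.3
= 55.22 N/mm

55.22 N/mm


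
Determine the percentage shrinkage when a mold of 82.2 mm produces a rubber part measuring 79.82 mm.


Shrinkage = (mold - part) / mold * 100
= (82.2 - 79.82) / 82.2 * 100
= 2.38 / 82.2 * 100
= 2.9%

2.9%


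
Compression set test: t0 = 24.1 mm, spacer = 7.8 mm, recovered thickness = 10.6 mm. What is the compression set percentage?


CS = (t0 - recovered) / (t0 - ts) * 100
= (24.1 - 10.6) / (24.1 - 7.8) * 100
= 13.5 / 16.3 * 100
= 82.8%

82.8%


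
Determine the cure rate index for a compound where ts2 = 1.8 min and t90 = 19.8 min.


CRI = 100 / (t90 - ts2)
= 100 / (19.8 - 1.8)
= 100 / 18.0
= 5.56 min^-1

5.56 min^-1


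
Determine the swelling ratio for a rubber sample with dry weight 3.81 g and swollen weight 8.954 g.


Q = W_swollen / W_dry
Q = 8.954 / 3.81
Q = 2.35

Q = 2.35


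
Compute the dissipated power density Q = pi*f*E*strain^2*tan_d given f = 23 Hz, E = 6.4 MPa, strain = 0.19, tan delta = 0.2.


Q = pi * f * E * strain^2 * tan_d
= pi * 23 * 6.4 * 0.19^2 * 0.2
= pi * 23 * 6.4 * 0.0361 * 0.2
= 3.3388

Q = 3.3388


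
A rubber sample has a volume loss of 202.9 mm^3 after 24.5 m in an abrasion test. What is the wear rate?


Rate = volume_loss / distance
= 202.9 / 24.5
= 8.282 mm^3/m

8.282 mm^3/m


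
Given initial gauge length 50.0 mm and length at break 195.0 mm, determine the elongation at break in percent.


Elongation = (Lf - L0) / L0 * 100
= (195.0 - 50.0) / 50.0 * 100
= 145.0 / 50.0 * 100
= 290.0%

290.0%


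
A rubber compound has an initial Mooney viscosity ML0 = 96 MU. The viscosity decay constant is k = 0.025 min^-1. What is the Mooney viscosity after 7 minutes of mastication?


ML = ML0 * exp(-k * t)
ML = 96 * exp(-0.025 * 7)
ML = 96 * 0.8395
ML = 80.59 MU

80.59 MU


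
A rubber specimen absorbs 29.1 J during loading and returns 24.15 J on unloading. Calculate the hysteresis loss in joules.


Hysteresis loss = loading - unloading
= 29.1 - 24.15
= 4.95 J

4.95 J


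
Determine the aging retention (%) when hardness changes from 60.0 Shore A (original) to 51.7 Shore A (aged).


Retention = aged / original * 100
= 51.7 / 60.0 * 100
= 86.2%

86.2%


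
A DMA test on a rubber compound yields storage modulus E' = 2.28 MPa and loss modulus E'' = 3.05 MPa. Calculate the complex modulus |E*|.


|E*| = sqrt(E'^2 + E''^2)
= sqrt(2.28^2 + 3.05^2)
= sqrt(5.1984 + 9.3025)
= 3.808 MPa

3.808 MPa


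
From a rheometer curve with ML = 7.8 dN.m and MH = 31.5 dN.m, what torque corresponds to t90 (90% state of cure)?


M90 = ML + 0.9 * (MH - ML)
M90 = 7.8 + 0.9 * (31.5 - 7.8)
M90 = 7.8 + 0.9 * 23.7
M90 = 29.13 dN.m

29.13 dN.m


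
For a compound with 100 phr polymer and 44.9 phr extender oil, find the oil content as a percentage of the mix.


Oil % = oil / (100 + oil) * 100
= 44.9 / (100 + 44.9) * 100
= 44.9 / 144.9 * 100
= 30.99%

30.99%


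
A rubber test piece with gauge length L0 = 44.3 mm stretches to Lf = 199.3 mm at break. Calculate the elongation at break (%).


Elongation = (Lf - L0) / L0 * 100
= (199.3 - 44.3) / 44.3 * 100
= 155.0 / 44.3 * 100
= 349.9%

349.9%


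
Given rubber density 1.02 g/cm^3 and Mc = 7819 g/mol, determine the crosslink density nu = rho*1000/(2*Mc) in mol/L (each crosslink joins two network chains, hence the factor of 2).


nu = rho * 1000 / (2 * Mc)
nu = 1.02 * 1000 / (2 * 7819)
nu = 1020.0 / 15638
nu = 0.0652 mol/L

0.0652 mol/L


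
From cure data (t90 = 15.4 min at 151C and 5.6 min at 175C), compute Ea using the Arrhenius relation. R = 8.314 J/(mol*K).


T1 = 424.15 K, T2 = 448.15 K
1/T1 - 1/T2 = 1.2626e-04
ln(t1/t2) = ln(15.4/5.6) = 1.0116
Ea = 8.314 * 1.0116 / 1.2626e-04 = 66611.7529 J/mol
Ea = 66.61 kJ/mol

66.61 kJ/mol


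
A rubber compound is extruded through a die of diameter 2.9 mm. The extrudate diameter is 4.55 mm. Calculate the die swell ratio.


Die swell ratio = D_extrudate / D_die
= 4.55 / 2.9
= 1.569

Die swell = 1.569


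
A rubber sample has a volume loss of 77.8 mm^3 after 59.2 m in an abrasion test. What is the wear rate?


Rate = volume_loss / distance
= 77.8 / 59.2
= 1.314 mm^3/m

1.314 mm^3/m


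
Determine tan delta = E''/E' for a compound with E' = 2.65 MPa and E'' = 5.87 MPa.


tan delta = E'' / E'
= 5.87 / 2.65
= 2.2151

tan delta = 2.2151


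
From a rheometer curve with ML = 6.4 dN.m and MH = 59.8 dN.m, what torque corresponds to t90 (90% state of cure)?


M90 = ML + 0.9 * (MH - ML)
M90 = 6.4 + 0.9 * (59.8 - 6.4)
M90 = 6.4 + 0.9 * 53.4
M90 = 54.46 dN.m

54.46 dN.m


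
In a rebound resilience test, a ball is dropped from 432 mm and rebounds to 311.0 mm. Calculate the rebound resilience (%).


Resilience = h_rebound / h_drop * 100
= 311.0 / 432 * 100
= 72.0%

72.0%


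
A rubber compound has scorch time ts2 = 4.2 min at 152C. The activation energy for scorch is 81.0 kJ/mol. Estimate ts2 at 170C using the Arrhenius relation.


Convert temperatures: T1 = 152 + 273.15 = 425.15 K, T2 = 170 + 273.15 = 443.15 K
ts2_new = 4.2 * exp(81000 / 8.314 * (1/443.15 - 1/425.15))
1/T2 - 1/T1 = -9.5539e-05
ts2_new = 1.66 min

1.66 min


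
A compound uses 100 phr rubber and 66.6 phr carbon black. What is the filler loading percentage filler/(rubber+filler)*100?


Filler % = filler / (rubber + filler) * 100
= 66.6 / (100 + 66.6) * 100
= 66.6 / 166.6 * 100
= 39.98%

39.98%


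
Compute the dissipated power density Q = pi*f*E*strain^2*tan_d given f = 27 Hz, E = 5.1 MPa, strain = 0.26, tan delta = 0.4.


Q = pi * f * E * strain^2 * tan_d
= pi * 27 * 5.1 * 0.26^2 * 0.4
= pi * 27 * 5.1 * 0.0676 * 0.4
= 11.6974

Q = 11.6974


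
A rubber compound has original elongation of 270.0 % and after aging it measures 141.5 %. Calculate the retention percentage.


Retention = aged / original * 100
= 141.5 / 270.0 * 100
= 52.4%

52.4%


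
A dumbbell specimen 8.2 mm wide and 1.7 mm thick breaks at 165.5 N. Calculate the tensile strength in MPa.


Area = width * thickness = 8.2 * 1.7 = 13.94 mm^2
TS = force / area = 165.5 / 13.94 = 11.87 MPa

11.87 MPa


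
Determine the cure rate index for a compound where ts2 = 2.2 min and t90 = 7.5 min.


CRI = 100 / (t90 - ts2)
= 100 / (7.5 - 2.2)
= 100 / 5.3
= 18.87 min^-1

18.87 min^-1


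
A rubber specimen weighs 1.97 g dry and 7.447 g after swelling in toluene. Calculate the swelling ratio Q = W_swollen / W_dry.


Q = W_swollen / W_dry
Q = 7.447 / 1.97
Q = 3.78

Q = 3.78


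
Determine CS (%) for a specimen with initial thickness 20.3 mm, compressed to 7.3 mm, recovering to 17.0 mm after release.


CS = (t0 - recovered) / (t0 - ts) * 100
= (20.3 - 17.0) / (20.3 - 7.3) * 100
= 3.3 / 13.0 * 100
= 25.4%

25.4%


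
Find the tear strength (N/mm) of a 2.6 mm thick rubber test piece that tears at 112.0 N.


Tear strength = force / thickness
= 112.0 / 2.6
= 43.08 N/mm

43.08 N/mm


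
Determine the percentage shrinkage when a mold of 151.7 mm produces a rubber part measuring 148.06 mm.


Shrinkage = (mold - part) / mold * 100
= (151.7 - 148.06) / 151.7 * 100
= 3.64 / 151.7 * 100
= 2.4%

2.4%


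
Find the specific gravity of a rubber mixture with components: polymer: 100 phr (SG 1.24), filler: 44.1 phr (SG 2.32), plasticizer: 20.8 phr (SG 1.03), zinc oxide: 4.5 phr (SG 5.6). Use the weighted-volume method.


Sum of weights = 169.4
Volume contributions:
  polymer: 100/1.24 = 80.6452
  filler: 44.1/2.32 = 19.0086
  plasticizer: 20.8/1.03 = 20.1942
  zinc oxide: 4.5/5.6 = 0.8036
Sum of volumes = 120.6515
SG = 169.4 / 120.6515 = 1.404

SG = 1.404


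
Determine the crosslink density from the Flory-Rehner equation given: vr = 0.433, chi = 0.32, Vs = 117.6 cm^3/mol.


ln(1 - vr) = ln(1 - 0.433) = -0.5674
Numerator = -((-0.5674) + 0.433 + 0.32 * 0.433^2) = 0.0744
Denominator = 117.6 * (0.433^(1/3) - 0.433/2) = 63.5082
nu = 0.0744 / 63.5082 = 0.0012 mol/cm^3

0.0012 mol/cm^3


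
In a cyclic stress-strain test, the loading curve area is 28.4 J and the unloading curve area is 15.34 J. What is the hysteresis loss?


Hysteresis loss = loading - unloading
= 28.4 - 15.34
= 13.06 J

13.06 J


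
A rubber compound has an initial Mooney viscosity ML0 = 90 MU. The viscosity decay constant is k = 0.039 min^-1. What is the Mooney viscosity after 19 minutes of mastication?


ML = ML0 * exp(-k * t)
ML = 90 * exp(-0.039 * 19)
ML = 90 * 0.4766
ML = 42.9 MU

42.9 MU


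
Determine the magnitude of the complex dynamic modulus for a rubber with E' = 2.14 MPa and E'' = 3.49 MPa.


|E*| = sqrt(E'^2 + E''^2)
= sqrt(2.14^2 + 3.49^2)
= sqrt(4.5796 + 12.1801)
= 4.094 MPa

4.094 MPa


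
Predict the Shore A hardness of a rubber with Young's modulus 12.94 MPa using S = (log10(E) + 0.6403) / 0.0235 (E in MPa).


log10(E) = 0.0235*S - 0.6403  =>  S = (log10(E) + 0.6403) / 0.0235
log10(12.94) = 1.111934
S = (1.111934 + 0.6403) / 0.0235 = 1.752234 / 0.0235
S = 74.6

Shore A = 74.6
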